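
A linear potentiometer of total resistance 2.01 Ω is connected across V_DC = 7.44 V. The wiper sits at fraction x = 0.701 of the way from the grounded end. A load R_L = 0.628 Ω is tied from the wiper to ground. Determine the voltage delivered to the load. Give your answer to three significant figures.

V_out ≈ 3.12 V

Lower segment x·R_p = 1.409 Ω; upper segment (1−x)·R_p = 0.6010 Ω.
(x·R_p) ‖ R_L = 0.4344 Ω.
V_out = 7.44 × 0.4344/(0.6010 + 0.4344) = 3.121 V.
(Unloaded: V_out = x·V_DC = 5.22 V.)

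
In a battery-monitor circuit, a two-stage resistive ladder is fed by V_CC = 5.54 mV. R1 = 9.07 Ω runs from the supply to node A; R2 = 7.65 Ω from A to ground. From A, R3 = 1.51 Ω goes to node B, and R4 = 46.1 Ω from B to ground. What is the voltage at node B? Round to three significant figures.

Looking into the second stage from A: R3 + R4 = 47.61 Ω appears in parallel with R2.
R2 ‖ (R3+R4) = 6.591 Ω.
V_A = 5.54 × 6.591/(9.07 + 6.591) = 2.332 mV.
V_B = V_A × 0.9683 = 2.258 mV.

V_B ≈ 2.26 mV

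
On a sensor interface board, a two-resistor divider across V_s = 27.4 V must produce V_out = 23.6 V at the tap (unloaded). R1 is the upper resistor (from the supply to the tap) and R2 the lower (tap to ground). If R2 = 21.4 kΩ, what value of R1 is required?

V_out/V_s = R2/(R1+R2) = 0.8613.
Rearranging, R1 = R2·(1−k)/k = 21.4 × 0.1610 = 3.446 kΩ.

R1 ≈ 3.45 kΩ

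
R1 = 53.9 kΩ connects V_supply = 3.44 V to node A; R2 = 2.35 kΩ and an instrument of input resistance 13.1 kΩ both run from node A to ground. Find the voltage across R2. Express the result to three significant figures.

V_out ≈ 0.123 V

First combine the lower leg with the load: R2 ‖ R_L = 1.993 kΩ.
Then V_out = V_supply · R2'/(R1 + R2') = 3.44 × 1.993/55.89 = 0.1226 V.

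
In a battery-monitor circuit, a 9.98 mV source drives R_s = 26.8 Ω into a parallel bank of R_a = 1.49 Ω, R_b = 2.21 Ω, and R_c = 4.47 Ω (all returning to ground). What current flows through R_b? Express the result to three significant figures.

Equivalent of the parallel group: R_p = 0.7422 Ω.
V_A = 9.98 × 0.7422/27.54 = 0.2689 mV.
I(R_b) = V_A / R_b = 0.2689/2.21 = 0.1217 mA.

I ≈ 0.122 mA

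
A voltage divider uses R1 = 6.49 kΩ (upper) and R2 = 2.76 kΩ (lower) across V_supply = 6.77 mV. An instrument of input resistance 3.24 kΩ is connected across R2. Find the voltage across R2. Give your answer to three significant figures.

R2 ‖ R_L = (2.76 × 3.24)/(2.76 + 3.24) = 1.490 kΩ.
Voltage divider with the loaded lower leg: V_out = 6.77 × 1.490/(6.49 + 1.490) = 6.77 × 0.1868 = 1.264 mV.

V_out ≈ 1.26 mV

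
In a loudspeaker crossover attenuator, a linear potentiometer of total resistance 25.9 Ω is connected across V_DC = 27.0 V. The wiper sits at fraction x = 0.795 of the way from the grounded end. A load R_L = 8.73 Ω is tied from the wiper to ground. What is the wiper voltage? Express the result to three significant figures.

V_out ≈ 14.5 V

Lower segment x·R_p = 20.59 Ω; upper segment (1−x)·R_p = 5.309 Ω.
Lower segment in parallel with the load: 20.59 ‖ 8.73 = 6.131 Ω.
Loaded-divider output: V_out = 27.0 × 0.5359 = 14.47 V.
(Unloaded: V_out = x·V_DC = 21.5 V.)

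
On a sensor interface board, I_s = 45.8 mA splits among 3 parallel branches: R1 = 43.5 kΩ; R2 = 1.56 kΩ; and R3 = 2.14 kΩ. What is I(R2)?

Conductances: ΣG = 1/43.5 + 1/1.56 + 1/2.14 = 1.131 (1/kΩ).
By the current-divider rule, I = I_s · G_k/ΣG = 45.8 × 0.5666 = 25.95 mA.

I ≈ 26.0 mA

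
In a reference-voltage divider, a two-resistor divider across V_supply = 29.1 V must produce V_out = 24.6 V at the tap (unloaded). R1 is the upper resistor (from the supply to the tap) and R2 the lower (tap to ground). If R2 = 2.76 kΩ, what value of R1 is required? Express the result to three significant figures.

R1 ≈ 0.505 kΩ

V_out/V_supply = R2/(R1+R2) = 0.8454.
Rearranging, R1 = R2·(1−k)/k = 2.76 × 0.1829 = 0.5049 kΩ.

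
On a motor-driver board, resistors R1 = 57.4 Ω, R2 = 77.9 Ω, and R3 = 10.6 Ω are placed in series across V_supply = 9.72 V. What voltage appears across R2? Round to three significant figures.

V ≈ 5.19 V

Total series resistance ΣR = 57.4 + 77.9 + 10.6 = 145.9 Ω.
By the voltage-divider rule, V = 9.72 × 77.90/145.9 = 5.190 V.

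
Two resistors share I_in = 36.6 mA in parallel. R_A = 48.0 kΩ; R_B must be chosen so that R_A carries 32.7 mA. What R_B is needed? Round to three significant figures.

In a two-way split, I_A/I_in = R_B/(R_A + R_B).
With f = 0.8934, R_B = R_A · f/(1−f) = 48.0 × 8.385 = 402.5 kΩ.

R_B ≈ 402 kΩ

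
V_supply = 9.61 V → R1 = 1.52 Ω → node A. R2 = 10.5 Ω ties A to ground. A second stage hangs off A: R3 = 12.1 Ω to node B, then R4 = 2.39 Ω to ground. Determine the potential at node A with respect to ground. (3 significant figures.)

V_A ≈ 7.69 V

Looking into the second stage from A: R3 + R4 = 14.49 Ω appears in parallel with R2.
R2 ‖ (R3+R4) = 6.088 Ω.
So V_A = 9.61 × 0.8002 = 7.690 V.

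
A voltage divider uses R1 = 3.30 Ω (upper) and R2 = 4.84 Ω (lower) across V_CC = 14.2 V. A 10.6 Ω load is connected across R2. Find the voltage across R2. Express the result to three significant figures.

The load sits in parallel with R2, giving an effective lower resistance R2' = R2·R_L/(R2+R_L) = 3.323 Ω.
Voltage divider with the loaded lower leg: V_out = 14.2 × 3.323/(3.30 + 3.323) = 14.2 × 0.5017 = 7.124 V.

V_out ≈ 7.12 V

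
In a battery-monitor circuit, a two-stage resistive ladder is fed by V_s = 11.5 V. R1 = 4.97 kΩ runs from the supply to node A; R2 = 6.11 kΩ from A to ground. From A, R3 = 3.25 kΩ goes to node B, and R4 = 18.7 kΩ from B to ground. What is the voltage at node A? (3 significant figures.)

V_A ≈ 5.64 V

Node A sees R2 in parallel with the series input of stage 2, R3 + R4 = 21.95 kΩ.
Effective lower resistance at A: R2 ‖ 21.95 = 4.780 kΩ.
First divider: V_A = V_s · 4.780/(4.97 + 4.780) = 5.638 V.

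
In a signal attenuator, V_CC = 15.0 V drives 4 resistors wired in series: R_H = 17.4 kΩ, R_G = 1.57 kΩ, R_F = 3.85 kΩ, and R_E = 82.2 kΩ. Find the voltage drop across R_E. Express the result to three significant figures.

Total series resistance ΣR = 17.4 + 1.57 + 3.85 + 82.2 = 105.0 kΩ.
By the voltage-divider rule, V = 15.0 × 82.20/105.0 = 11.74 V.

V ≈ 11.7 V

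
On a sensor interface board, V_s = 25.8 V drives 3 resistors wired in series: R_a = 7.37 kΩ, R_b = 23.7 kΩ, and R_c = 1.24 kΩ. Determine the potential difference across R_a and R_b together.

Total series resistance ΣR = 7.37 + 23.7 + 1.24 = 32.31 kΩ.
R_{R_a..R_b} = 7.37 + 23.7 = 31.07 kΩ.
Voltage divider: V = V_s · (31.07 / 32.31) = 25.8 × 0.9616 = 24.81 V.

V ≈ 24.8 V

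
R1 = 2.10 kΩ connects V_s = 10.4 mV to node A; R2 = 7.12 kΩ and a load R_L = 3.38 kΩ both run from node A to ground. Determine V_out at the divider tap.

V_out ≈ 5.43 mV

First combine the lower leg with the load: R2 ‖ R_L = 2.292 kΩ.
Voltage divider with the loaded lower leg: V_out = 10.4 × 2.292/(2.10 + 2.292) = 10.4 × 0.5219 = 5.427 mV.
(Unloaded it would be 8.03 mV; the load pulls it down.)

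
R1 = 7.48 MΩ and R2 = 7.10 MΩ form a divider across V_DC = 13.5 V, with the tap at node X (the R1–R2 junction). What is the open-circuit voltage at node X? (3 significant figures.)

With X open, the divider is unloaded: V_th = 13.5 × 7.10/14.58 = 6.574 V.

V_th ≈ 6.57 V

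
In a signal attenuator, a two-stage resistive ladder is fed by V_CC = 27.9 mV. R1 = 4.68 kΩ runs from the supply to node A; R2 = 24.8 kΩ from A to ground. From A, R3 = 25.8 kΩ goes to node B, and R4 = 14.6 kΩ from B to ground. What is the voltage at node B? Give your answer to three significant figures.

V_B ≈ 7.73 mV

The second stage (R3 + R4 = 40.40 kΩ) loads node A in parallel with R2.
R2 ‖ (R3+R4) = 15.37 kΩ.
V_A = 27.9 × 15.37/(4.68 + 15.37) = 21.39 mV.
Then the unloaded second divider: V_B = V_A × R4/(R3+R4) = 21.39 × 0.3614 = 7.729 mV.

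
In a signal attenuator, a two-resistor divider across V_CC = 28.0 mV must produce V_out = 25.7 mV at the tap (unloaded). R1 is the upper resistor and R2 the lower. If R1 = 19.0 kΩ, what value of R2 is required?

The divider ratio is R2/(R1+R2) = 25.7/28.0 = 0.9179.
Rearranging, R2 = R1·k/(1−k) = 19.0 × 11.17 = 212.3 kΩ.

R2 ≈ 212 kΩ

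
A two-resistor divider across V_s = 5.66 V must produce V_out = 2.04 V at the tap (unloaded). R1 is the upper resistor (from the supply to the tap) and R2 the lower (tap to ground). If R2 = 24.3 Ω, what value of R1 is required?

R1 ≈ 43.1 Ω

The divider ratio is R2/(R1+R2) = 2.04/5.66 = 0.3604.
R1 = R2·(1/k − 1) = 24.3 × 1.775 = 43.12 Ω.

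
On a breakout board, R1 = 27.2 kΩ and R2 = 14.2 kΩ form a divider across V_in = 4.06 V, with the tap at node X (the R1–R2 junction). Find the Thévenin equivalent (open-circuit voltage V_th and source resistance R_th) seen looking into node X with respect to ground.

With X open, the divider is unloaded: V_th = 4.06 × 14.2/41.40 = 1.393 V.
Looking into X with the source shorted: R_th = R1·R2/(R1+R2) = 27.20 × 14.2/41.40 = 9.329 kΩ.

V_th ≈ 1.39 V, R_th ≈ 9.33 kΩ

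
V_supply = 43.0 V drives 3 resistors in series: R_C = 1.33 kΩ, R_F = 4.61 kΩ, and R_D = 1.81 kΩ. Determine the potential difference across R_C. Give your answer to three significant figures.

V ≈ 7.38 V

ΣR = 1.33 + 4.61 + 1.81 = 7.750 kΩ.
Voltage divider: V = V_supply · (1.330 / 7.750) = 43.0 × 0.1716 = 7.379 V.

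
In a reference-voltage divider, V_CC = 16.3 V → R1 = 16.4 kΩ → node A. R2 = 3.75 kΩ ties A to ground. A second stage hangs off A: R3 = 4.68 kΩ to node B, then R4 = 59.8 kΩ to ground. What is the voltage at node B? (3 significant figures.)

Looking into the second stage from A: R3 + R4 = 64.48 kΩ appears in parallel with R2.
Effective lower resistance at A: R2 ‖ 64.48 = 3.544 kΩ.
V_A = 16.3 × 3.544/(16.4 + 3.544) = 2.896 V.
Stage 2 is unloaded, so V_B = V_A · R4/(R3+R4) = 2.896 × 59.8/64.48 = 2.686 V.

V_B ≈ 2.69 V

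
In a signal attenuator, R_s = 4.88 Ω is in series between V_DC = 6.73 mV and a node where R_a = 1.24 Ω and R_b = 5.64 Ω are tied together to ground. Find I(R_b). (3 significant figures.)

I ≈ 0.206 mA

Equivalent of the parallel group: R_p = 1.017 Ω.
Node voltage V_A = V_DC · R_p/(R_s + R_p) = 6.73 × 0.1724 = 1.160 mV.
Branch current I = V_A/R_b = 1.160/5.64 = 0.2057 mA.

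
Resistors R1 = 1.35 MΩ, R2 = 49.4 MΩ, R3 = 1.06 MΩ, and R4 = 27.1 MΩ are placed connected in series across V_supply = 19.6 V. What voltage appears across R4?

ΣR = 1.35 + 49.4 + 1.06 + 27.1 = 78.91 MΩ.
V = V_supply · R/ΣR = 19.6 × 0.3434 = 6.731 V.

V ≈ 6.73 V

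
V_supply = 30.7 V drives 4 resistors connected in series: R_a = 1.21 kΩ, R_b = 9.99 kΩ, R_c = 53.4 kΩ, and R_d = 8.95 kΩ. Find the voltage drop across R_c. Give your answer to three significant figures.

ΣR = 1.21 + 9.99 + 53.4 + 8.95 = 73.55 kΩ.
V = V_supply · R/ΣR = 30.7 × 0.7260 = 22.29 V.

V ≈ 22.3 V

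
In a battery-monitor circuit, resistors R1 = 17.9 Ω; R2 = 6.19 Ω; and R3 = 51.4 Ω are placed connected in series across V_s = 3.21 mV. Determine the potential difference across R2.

Series total: ΣR = 17.9 + 6.19 + 51.4 = 75.49 Ω.
Voltage divider: V = V_s · (6.190 / 75.49) = 3.21 × 0.08200 = 0.2632 mV.

V ≈ 0.263 mV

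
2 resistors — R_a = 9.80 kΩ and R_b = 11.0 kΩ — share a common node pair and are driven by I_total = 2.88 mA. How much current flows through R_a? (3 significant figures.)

With just two branches, the current splits inversely with resistance.
I(R_a) = 2.88 × 11.0/(9.80 + 11.0) = 2.88 × 0.5288 = 1.523 mA.

I ≈ 1.52 mA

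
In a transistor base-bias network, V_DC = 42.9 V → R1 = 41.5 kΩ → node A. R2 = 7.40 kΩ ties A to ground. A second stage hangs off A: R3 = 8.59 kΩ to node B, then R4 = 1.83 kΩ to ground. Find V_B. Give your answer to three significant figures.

V_B ≈ 0.711 V

Looking into the second stage from A: R3 + R4 = 10.42 kΩ appears in parallel with R2.
R2 ‖ (R3+R4) = 4.327 kΩ.
V_A = 42.9 × 4.327/(41.5 + 4.327) = 4.051 V.
V_B = V_A × 0.1756 = 0.7114 V.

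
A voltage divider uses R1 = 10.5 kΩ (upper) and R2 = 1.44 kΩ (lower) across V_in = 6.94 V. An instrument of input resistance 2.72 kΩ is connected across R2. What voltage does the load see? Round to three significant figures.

First combine the lower leg with the load: R2 ‖ R_L = 0.9415 kΩ.
Now apply the divider: V_out = 6.94 × 0.08229 = 0.5711 V.

V_out ≈ 0.571 V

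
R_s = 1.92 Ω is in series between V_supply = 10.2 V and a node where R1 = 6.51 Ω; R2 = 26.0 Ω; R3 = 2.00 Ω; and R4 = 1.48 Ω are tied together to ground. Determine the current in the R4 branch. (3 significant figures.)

Combine the parallel branches: R_p = (1/6.51 + 1/26.0 + 1/2.00 + 1/1.48)⁻¹ = 0.7311 Ω.
V_A = 10.2 × 0.7311/2.651 = 2.813 V.
I(R4) = V_A / R4 = 2.813/1.48 = 1.901 A.

I ≈ 1.90 A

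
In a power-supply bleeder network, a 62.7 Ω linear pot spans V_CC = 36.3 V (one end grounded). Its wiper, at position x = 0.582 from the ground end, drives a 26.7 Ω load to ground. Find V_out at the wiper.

The pot divides into 26.21 Ω above the wiper and 36.49 Ω below.
Lower segment in parallel with the load: 36.49 ‖ 26.7 = 15.42 Ω.
Loaded-divider output: V_out = 36.3 × 0.3704 = 13.45 V.

V_out ≈ 13.4 V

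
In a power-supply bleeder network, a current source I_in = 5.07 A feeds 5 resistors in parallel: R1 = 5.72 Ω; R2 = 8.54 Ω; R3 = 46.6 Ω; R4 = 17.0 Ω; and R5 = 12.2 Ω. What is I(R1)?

I ≈ 1.95 A

Conductances: ΣG = 1/5.72 + 1/8.54 + 1/46.6 + 1/17.0 + 1/12.2 = 0.4542 (1/Ω).
R1 takes the fraction G_k/ΣG = 0.1748/0.4542 = 0.3849, so I = 5.07 × 0.3849 = 1.952 A.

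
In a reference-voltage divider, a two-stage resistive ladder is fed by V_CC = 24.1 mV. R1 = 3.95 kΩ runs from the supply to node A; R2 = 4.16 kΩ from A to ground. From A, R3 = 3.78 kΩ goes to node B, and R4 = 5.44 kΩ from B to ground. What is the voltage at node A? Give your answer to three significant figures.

V_A ≈ 10.1 mV

The second stage (R3 + R4 = 9.220 kΩ) loads node A in parallel with R2.
Effective lower resistance at A: R2 ‖ 9.220 = 2.867 kΩ.
First divider: V_A = V_CC · 2.867/(3.95 + 2.867) = 10.13 mV.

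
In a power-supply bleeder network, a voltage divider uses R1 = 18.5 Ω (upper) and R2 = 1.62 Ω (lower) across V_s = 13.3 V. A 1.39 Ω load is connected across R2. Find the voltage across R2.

The load sits in parallel with R2, giving an effective lower resistance R2' = R2·R_L/(R2+R_L) = 0.7481 Ω.
Voltage divider with the loaded lower leg: V_out = 13.3 × 0.7481/(18.5 + 0.7481) = 13.3 × 0.03887 = 0.5169 V.

V_out ≈ 0.517 V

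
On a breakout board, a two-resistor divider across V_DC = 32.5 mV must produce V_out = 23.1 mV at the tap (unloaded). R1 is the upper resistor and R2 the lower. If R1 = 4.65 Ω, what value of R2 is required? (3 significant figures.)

R2 ≈ 11.4 Ω

V_out/V_DC = R2/(R1+R2) = 0.7108.
R2 = R1 · 0.7108/(1 − 0.7108) = 11.43 Ω.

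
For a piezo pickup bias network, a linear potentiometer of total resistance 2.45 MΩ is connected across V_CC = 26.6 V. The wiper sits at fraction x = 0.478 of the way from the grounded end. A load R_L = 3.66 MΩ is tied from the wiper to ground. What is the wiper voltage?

V_out ≈ 10.9 V

Lower segment x·R_p = 1.171 MΩ; upper segment (1−x)·R_p = 1.279 MΩ.
R_L loads the lower segment: effective lower R = 0.8872 MΩ.
V_out = 26.6 × 0.8872/(1.279 + 0.8872) = 10.90 V.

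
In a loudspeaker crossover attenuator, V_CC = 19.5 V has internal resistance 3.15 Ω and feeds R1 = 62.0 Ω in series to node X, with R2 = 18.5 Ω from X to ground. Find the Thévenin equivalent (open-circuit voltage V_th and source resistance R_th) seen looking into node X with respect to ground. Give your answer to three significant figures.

V_th ≈ 4.31 V, R_th ≈ 14.4 Ω

R1' = 3.15 + 62.0 = 65.15 Ω (source resistance + R1).
With X open, the divider is unloaded: V_th = 19.5 × 18.5/83.65 = 4.313 V.
With V_CC suppressed (replaced by a short), R_th = R1' ‖ R2 = (65.15 × 18.5)/(65.15 + 18.5) = 14.41 Ω.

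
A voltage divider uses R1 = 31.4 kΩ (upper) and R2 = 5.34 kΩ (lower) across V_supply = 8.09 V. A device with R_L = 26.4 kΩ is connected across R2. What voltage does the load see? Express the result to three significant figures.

First combine the lower leg with the load: R2 ‖ R_L = 4.442 kΩ.
Then V_out = V_supply · R2'/(R1 + R2') = 8.09 × 4.442/35.84 = 1.003 V.
(Unloaded it would be 1.18 V; the load pulls it down.)

V_out ≈ 1.00 V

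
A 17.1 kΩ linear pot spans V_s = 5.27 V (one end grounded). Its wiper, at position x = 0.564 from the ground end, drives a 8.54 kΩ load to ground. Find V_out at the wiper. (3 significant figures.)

V_out ≈ 1.99 V

Lower segment x·R_p = 9.644 kΩ; upper segment (1−x)·R_p = 7.456 kΩ.
R_L loads the lower segment: effective lower R = 4.529 kΩ.
Then V_out = V_s · 4.529/(7.456 + 4.529) = 1.992 V.
(Unloaded: V_out = x·V_s = 2.97 V.)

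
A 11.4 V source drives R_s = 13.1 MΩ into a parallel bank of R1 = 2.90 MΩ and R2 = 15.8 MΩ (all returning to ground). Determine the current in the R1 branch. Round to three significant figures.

Combine the parallel branches: R_p = (1/2.90 + 1/15.8)⁻¹ = 2.450 MΩ.
Node voltage V_A = V_s · R_p/(R_s + R_p) = 11.4 × 0.1576 = 1.796 V.
Branch current I = V_A/R1 = 1.796/2.90 = 0.6194 µA.

I ≈ 0.619 µA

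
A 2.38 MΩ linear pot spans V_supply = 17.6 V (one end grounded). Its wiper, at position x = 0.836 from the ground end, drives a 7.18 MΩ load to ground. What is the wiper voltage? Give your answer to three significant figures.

V_out ≈ 14.1 V

Split the track: R_lower = x·R_p = 1.990 MΩ, R_upper = (1−x)·R_p = 0.3903 MΩ.
Lower segment in parallel with the load: 1.990 ‖ 7.18 = 1.558 MΩ.
Then V_out = V_supply · 1.558/(0.3903 + 1.558) = 14.07 V.
(Unloaded: V_out = x·V_supply = 14.7 V.)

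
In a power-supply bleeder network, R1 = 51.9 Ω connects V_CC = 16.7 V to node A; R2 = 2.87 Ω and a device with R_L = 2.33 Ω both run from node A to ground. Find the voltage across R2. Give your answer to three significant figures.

V_out ≈ 0.404 V

First combine the lower leg with the load: R2 ‖ R_L = 1.286 Ω.
Now apply the divider: V_out = 16.7 × 0.02418 = 0.4038 V.
(Unloaded it would be 0.875 V; the load pulls it down.)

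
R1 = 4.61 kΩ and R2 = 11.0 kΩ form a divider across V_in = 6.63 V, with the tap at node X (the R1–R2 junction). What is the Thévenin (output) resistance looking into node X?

With V_in suppressed (replaced by a short), R_th = R1 ‖ R2 = (4.610 × 11.0)/(4.610 + 11.0) = 3.249 kΩ.

R_th ≈ 3.25 kΩ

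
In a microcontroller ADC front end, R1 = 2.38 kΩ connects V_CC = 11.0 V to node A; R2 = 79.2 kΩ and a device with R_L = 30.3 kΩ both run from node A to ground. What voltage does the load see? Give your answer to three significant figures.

The load sits in parallel with R2, giving an effective lower resistance R2' = R2·R_L/(R2+R_L) = 21.92 kΩ.
Now apply the divider: V_out = 11.0 × 0.9020 = 9.922 V.

V_out ≈ 9.92 V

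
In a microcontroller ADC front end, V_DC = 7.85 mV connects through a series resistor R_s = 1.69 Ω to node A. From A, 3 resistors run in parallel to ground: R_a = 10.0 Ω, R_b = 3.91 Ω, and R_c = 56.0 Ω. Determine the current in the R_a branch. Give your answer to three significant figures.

I ≈ 0.481 mA

Equivalent of the parallel group: R_p = 2.677 Ω.
V_A by voltage divider: V_A = 7.85 × 2.677/(1.69 + 2.677) = 4.812 mV.
I(R_a) = V_A / R_a = 4.812/10.0 = 0.4812 mA.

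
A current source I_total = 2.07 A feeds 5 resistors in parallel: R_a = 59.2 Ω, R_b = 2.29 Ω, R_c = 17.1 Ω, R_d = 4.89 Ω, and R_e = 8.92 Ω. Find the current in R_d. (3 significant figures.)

Conductances: ΣG = 1/59.2 + 1/2.29 + 1/17.1 + 1/4.89 + 1/8.92 = 0.8287 (1/Ω).
By the current-divider rule, I = I_total · G_k/ΣG = 2.07 × 0.2468 = 0.5108 A.

I ≈ 0.511 A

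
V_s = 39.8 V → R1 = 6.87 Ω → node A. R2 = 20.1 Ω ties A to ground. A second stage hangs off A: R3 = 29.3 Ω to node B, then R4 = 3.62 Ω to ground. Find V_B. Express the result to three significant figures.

Looking into the second stage from A: R3 + R4 = 32.92 Ω appears in parallel with R2.
Effective lower resistance at A: R2 ‖ 32.92 = 12.48 Ω.
So V_A = 39.8 × 0.6450 = 25.67 V.
Then the unloaded second divider: V_B = V_A × R4/(R3+R4) = 25.67 × 0.1100 = 2.823 V.

V_B ≈ 2.82 V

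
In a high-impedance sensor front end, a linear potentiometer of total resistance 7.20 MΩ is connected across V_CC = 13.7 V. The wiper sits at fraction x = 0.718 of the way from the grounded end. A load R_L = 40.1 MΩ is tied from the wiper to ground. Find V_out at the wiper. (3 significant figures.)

Split the track: R_lower = x·R_p = 5.170 MΩ, R_upper = (1−x)·R_p = 2.030 MΩ.
Lower segment in parallel with the load: 5.170 ‖ 40.1 = 4.579 MΩ.
Loaded-divider output: V_out = 13.7 × 0.6928 = 9.492 V.
(Unloaded: V_out = x·V_CC = 9.84 V.)

V_out ≈ 9.49 V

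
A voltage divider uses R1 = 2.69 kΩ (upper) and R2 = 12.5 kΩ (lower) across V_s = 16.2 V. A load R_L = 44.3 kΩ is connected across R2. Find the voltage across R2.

V_out ≈ 12.7 V

R2 ‖ R_L = (12.5 × 44.3)/(12.5 + 44.3) = 9.749 kΩ.
Voltage divider with the loaded lower leg: V_out = 16.2 × 9.749/(2.69 + 9.749) = 16.2 × 0.7837 = 12.70 V.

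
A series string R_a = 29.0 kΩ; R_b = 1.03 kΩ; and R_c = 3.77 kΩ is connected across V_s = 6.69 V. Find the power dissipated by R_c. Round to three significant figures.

ΣR = 33.80 kΩ → I = 6.69/33.80 = 0.1979 mA.
P = I²R = 0.03918 × 3.77 = 0.1477 mW.

P ≈ 0.148 mW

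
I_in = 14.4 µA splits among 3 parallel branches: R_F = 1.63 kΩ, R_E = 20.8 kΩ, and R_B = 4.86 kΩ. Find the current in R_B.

Conductances: ΣG = 1/1.63 + 1/20.8 + 1/4.86 = 0.8673 (1/kΩ).
By the current-divider rule, I = I_in · G_k/ΣG = 14.4 × 0.2372 = 3.416 µA.

I ≈ 3.42 µA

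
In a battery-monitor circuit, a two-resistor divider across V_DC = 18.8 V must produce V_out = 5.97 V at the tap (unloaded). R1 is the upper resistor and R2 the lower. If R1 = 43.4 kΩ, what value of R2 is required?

R2 ≈ 20.2 kΩ

The divider ratio is R2/(R1+R2) = 5.97/18.8 = 0.3176.
R2 = R1 · 0.3176/(1 − 0.3176) = 20.19 kΩ.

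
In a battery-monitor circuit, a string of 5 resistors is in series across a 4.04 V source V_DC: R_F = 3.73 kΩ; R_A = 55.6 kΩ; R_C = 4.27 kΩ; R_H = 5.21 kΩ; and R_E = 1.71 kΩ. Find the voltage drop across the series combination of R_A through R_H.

V ≈ 3.73 V

Series total: ΣR = 3.73 + 55.6 + 4.27 + 5.21 + 1.71 = 70.52 kΩ.
R_{R_A..R_H} = 55.6 + 4.27 + 5.21 = 65.08 kΩ.
Voltage divider: V = V_DC · (65.08 / 70.52) = 4.04 × 0.9229 = 3.728 V.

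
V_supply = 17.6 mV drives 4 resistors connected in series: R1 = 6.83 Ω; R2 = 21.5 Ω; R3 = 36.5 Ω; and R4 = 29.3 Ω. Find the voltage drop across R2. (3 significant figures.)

ΣR = 6.83 + 21.5 + 36.5 + 29.3 = 94.13 Ω.
By the voltage-divider rule, V = 17.6 × 21.50/94.13 = 4.020 mV.

V ≈ 4.02 mV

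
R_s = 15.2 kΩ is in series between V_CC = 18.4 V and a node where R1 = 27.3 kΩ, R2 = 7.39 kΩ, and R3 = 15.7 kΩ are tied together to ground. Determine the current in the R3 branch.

Combine the parallel branches: R_p = (1/27.3 + 1/7.39 + 1/15.7)⁻¹ = 4.244 kΩ.
Node voltage V_A = V_CC · R_p/(R_s + R_p) = 18.4 × 0.2183 = 4.016 V.
I(R3) = V_A / R3 = 4.016/15.7 = 0.2558 mA.
(Check via current divider: I_total = 0.9463 mA; share G_k/ΣG = 0.2703 → same result.)

I ≈ 0.256 mA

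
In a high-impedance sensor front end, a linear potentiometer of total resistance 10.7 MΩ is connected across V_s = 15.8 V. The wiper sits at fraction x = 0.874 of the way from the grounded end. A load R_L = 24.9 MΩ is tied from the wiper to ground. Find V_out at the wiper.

V_out ≈ 13.2 V

The pot divides into 1.348 MΩ above the wiper and 9.352 MΩ below.
Lower segment in parallel with the load: 9.352 ‖ 24.9 = 6.798 MΩ.
Loaded-divider output: V_out = 15.8 × 0.8345 = 13.19 V.
(Unloaded: V_out = x·V_s = 13.8 V.)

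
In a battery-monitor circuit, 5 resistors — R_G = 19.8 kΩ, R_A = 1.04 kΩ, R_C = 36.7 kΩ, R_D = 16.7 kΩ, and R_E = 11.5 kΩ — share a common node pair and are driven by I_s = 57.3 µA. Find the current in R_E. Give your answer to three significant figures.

Conductances: ΣG = 1/19.8 + 1/1.04 + 1/36.7 + 1/16.7 + 1/11.5 = 1.186 (1/kΩ).
R_E takes the fraction G_k/ΣG = 0.08696/1.186 = 0.07331, so I = 57.3 × 0.07331 = 4.201 µA.

I ≈ 4.20 µA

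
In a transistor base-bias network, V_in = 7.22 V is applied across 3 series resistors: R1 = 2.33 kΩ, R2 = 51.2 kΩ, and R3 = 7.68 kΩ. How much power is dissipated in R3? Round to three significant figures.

P ≈ 0.107 mW

ΣR = 61.21 kΩ → I = 7.22/61.21 = 0.1180 mA.
P(R3) = I²·R3 = (0.1180)² × 7.68 = 0.1069 mW.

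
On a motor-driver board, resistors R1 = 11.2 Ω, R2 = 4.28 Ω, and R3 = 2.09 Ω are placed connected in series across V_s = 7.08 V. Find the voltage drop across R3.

V ≈ 0.842 V

ΣR = 11.2 + 4.28 + 2.09 = 17.57 Ω.
V = V_s · R/ΣR = 7.08 × 0.1190 = 0.8422 V.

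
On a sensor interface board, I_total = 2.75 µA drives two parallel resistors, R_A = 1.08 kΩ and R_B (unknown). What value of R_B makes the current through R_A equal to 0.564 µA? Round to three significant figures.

R_B ≈ 0.279 kΩ

Two-branch current divider: I_A = I_total · R_B/(R_A + R_B).
With f = 0.2051, R_B = R_A · f/(1−f) = 1.08 × 0.2580 = 0.2786 kΩ.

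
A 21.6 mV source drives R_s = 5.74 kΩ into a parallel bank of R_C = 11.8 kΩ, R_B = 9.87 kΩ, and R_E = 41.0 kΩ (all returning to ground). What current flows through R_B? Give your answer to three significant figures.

I ≈ 0.991 µA

Combine the parallel branches: R_p = (1/11.8 + 1/9.87 + 1/41.0)⁻¹ = 4.752 kΩ.
Node voltage V_A = V_s · R_p/(R_s + R_p) = 21.6 × 0.4529 = 9.783 mV.
I(R_B) = V_A / R_B = 9.783/9.87 = 0.9911 µA.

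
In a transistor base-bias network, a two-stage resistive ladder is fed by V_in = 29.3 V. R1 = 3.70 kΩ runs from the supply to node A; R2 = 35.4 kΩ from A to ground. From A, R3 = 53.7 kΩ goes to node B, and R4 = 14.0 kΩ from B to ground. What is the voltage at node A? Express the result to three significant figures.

V_A ≈ 25.3 V

Node A sees R2 in parallel with the series input of stage 2, R3 + R4 = 67.70 kΩ.
Effective lower resistance at A: R2 ‖ 67.70 = 23.25 kΩ.
V_A = 29.3 × 23.25/(3.70 + 23.25) = 25.28 V.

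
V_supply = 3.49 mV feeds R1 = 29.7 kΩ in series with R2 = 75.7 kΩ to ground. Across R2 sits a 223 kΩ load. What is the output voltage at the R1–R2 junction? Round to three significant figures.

V_out ≈ 2.29 mV

First combine the lower leg with the load: R2 ‖ R_L = 56.52 kΩ.
Then V_out = V_supply · R2'/(R1 + R2') = 3.49 × 56.52/86.22 = 2.288 mV.
(Unloaded it would be 2.51 mV; the load pulls it down.)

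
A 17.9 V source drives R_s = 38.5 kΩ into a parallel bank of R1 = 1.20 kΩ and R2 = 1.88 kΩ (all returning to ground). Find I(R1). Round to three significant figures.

Combine the parallel branches: R_p = (1/1.20 + 1/1.88)⁻¹ = 0.7325 kΩ.
V_A = 17.9 × 0.7325/39.23 = 0.3342 V.
I(R1) = V_A / R1 = 0.3342/1.20 = 0.2785 mA.
(Equivalently: I_total = 0.4563 mA, then current-divider fraction G_k/ΣG = 0.6104.)

I ≈ 0.278 mA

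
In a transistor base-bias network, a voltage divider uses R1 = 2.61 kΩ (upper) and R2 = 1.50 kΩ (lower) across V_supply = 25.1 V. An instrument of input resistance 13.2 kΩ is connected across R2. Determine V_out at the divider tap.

V_out ≈ 8.54 V

First combine the lower leg with the load: R2 ‖ R_L = 1.347 kΩ.
Voltage divider with the loaded lower leg: V_out = 25.1 × 1.347/(2.61 + 1.347) = 25.1 × 0.3404 = 8.544 V.
(Unloaded it would be 9.16 V; the load pulls it down.)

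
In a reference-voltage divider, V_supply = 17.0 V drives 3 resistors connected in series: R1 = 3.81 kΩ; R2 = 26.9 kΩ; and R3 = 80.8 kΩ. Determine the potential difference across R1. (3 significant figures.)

V ≈ 0.581 V

Total series resistance ΣR = 3.81 + 26.9 + 80.8 = 111.5 kΩ.
By the voltage-divider rule, V = 17.0 × 3.810/111.5 = 0.5808 V.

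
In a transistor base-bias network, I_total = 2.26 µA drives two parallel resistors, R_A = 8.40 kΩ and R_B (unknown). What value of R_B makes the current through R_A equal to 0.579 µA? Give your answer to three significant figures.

The fraction through R_A equals R_B/(R_A+R_B).
With f = 0.2562, R_B = R_A · f/(1−f) = 8.40 × 0.3444 = 2.893 kΩ.

R_B ≈ 2.89 kΩ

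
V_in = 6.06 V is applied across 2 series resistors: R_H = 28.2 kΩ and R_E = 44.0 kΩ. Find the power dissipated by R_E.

ΣR = 72.20 kΩ → I = 6.06/72.20 = 0.08393 mA.
V(R_E) = I·R = 3.693 V; P = V·I = 3.693 × 0.08393 = 0.3100 mW.

P ≈ 0.310 mW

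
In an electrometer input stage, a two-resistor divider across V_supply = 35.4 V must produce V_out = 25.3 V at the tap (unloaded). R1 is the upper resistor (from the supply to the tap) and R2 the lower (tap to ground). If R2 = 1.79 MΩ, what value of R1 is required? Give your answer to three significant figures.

R1 ≈ 0.715 MΩ

V_out/V_supply = R2/(R1+R2) = 0.7147.
So R1 = R2 · (V_supply/V_out − 1) = 1.79 × (35.4/25.3 − 1) = 1.79 × 0.3992 = 0.7146 MΩ.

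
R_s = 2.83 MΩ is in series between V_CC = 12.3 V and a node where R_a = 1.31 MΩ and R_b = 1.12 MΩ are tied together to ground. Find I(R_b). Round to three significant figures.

I ≈ 1.93 µA

Combine the parallel branches: R_p = (1/1.31 + 1/1.12)⁻¹ = 0.6038 MΩ.
V_A = 12.3 × 0.6038/3.434 = 2.163 V.
Branch current I = V_A/R_b = 2.163/1.12 = 1.931 µA.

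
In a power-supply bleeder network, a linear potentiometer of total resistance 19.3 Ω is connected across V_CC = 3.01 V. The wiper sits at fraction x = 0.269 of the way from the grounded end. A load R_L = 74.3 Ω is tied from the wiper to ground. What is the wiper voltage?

Split the track: R_lower = x·R_p = 5.192 Ω, R_upper = (1−x)·R_p = 14.11 Ω.
Lower segment in parallel with the load: 5.192 ‖ 74.3 = 4.853 Ω.
Loaded-divider output: V_out = 3.01 × 0.2559 = 0.7703 V.
(Unloaded: V_out = x·V_CC = 0.810 V.)

V_out ≈ 0.770 V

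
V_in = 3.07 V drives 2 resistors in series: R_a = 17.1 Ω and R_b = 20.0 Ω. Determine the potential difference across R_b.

V ≈ 1.65 V

Series total: ΣR = 17.1 + 20.0 = 37.10 Ω.
Voltage divider: V = V_in · (20.00 / 37.10) = 3.07 × 0.5391 = 1.655 V.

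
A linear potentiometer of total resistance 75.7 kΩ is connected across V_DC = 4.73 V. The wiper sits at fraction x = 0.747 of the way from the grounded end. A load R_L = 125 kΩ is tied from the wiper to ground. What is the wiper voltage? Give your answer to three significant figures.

V_out ≈ 3.17 V

The pot divides into 19.15 kΩ above the wiper and 56.55 kΩ below.
R_L loads the lower segment: effective lower R = 38.93 kΩ.
Then V_out = V_DC · 38.93/(19.15 + 38.93) = 3.170 V.
(Unloaded: V_out = x·V_DC = 3.53 V.)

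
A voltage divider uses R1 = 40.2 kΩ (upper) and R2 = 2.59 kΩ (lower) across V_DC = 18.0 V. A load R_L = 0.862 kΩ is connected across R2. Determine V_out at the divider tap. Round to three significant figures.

V_out ≈ 0.285 V

R2 ‖ R_L = (2.59 × 0.862)/(2.59 + 0.862) = 0.6467 kΩ.
Voltage divider with the loaded lower leg: V_out = 18.0 × 0.6467/(40.2 + 0.6467) = 18.0 × 0.01583 = 0.2850 V.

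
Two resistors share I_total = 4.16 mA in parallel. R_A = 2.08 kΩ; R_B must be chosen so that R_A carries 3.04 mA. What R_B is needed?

R_B ≈ 5.65 kΩ

Two-branch current divider: I_A = I_total · R_B/(R_A + R_B).
3.04/4.16 = R_B/(R_A + R_B) → R_B = R_A · (0.7308)/(1 − 0.7308) = 2.08 × 2.714 = 5.646 kΩ.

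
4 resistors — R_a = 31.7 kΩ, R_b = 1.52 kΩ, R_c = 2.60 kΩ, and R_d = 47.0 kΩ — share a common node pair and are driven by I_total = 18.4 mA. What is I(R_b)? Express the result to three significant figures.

Conductances: ΣG = 1/31.7 + 1/1.52 + 1/2.60 + 1/47.0 = 1.095 (1/kΩ).
Current divider: I(R_b) = I_total · G_k/ΣG = 18.4 × (0.6579/1.095) = 18.4 × 0.6006 = 11.05 mA.

I ≈ 11.1 mA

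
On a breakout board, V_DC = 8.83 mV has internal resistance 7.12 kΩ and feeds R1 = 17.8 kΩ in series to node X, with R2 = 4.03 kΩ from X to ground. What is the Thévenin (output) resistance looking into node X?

R1' = 7.12 + 17.8 = 24.92 kΩ (source resistance + R1).
Looking into X with the source shorted: R_th = R1'·R2/(R1'+R2) = 24.92 × 4.03/28.95 = 3.469 kΩ.

R_th ≈ 3.47 kΩ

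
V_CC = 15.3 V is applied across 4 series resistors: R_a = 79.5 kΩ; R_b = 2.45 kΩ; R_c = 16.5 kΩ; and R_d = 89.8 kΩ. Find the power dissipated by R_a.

P ≈ 0.525 mW

Series current I = V_CC/ΣR = 15.3/188.2 = 0.08127 mA.
P = I²R = 0.006606 × 79.5 = 0.5251 mW.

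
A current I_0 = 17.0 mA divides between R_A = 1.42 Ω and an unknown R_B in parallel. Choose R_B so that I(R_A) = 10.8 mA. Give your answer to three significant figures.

The fraction through R_A equals R_B/(R_A+R_B).
With f = 0.6353, R_B = R_A · f/(1−f) = 1.42 × 1.742 = 2.474 Ω.

R_B ≈ 2.47 Ω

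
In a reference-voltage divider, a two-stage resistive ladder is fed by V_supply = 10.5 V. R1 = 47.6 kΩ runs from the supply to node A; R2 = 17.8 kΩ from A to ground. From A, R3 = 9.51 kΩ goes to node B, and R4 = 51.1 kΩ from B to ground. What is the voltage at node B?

Node A sees R2 in parallel with the series input of stage 2, R3 + R4 = 60.61 kΩ.
R2 ‖ (R3+R4) = 13.76 kΩ.
So V_A = 10.5 × 0.2242 = 2.355 V.
Then the unloaded second divider: V_B = V_A × R4/(R3+R4) = 2.355 × 0.8431 = 1.985 V.

V_B ≈ 1.99 V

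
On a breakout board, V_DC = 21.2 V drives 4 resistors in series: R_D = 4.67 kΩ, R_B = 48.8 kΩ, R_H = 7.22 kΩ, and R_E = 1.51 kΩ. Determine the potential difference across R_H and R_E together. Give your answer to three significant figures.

V ≈ 2.98 V

Total series resistance ΣR = 4.67 + 48.8 + 7.22 + 1.51 = 62.20 kΩ.
R_{R_H..R_E} = 7.22 + 1.51 = 8.730 kΩ.
Voltage divider: V = V_DC · (8.730 / 62.20) = 21.2 × 0.1404 = 2.975 V.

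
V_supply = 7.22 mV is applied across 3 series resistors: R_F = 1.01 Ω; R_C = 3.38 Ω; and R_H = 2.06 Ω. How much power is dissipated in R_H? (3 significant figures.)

Series current I = V_supply/ΣR = 7.22/6.450 = 1.119 mA.
V(R_H) = I·R = 2.306 mV; P = V·I = 2.306 × 1.119 = 2.581 µW.

P ≈ 2.58 µW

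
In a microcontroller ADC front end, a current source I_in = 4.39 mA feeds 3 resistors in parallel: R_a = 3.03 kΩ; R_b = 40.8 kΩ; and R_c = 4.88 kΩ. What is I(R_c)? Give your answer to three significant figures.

ΣG = 1/3.03 + 1/40.8 + 1/4.88 = 0.5595.
Current divider: I(R_c) = I_in · G_k/ΣG = 4.39 × (0.2049/0.5595) = 4.39 × 0.3663 = 1.608 mA.

I ≈ 1.61 mA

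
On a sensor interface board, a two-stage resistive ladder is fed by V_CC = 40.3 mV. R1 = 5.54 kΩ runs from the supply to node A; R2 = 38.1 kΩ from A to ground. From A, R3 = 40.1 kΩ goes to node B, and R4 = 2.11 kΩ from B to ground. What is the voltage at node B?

V_B ≈ 1.58 mV

Node A sees R2 in parallel with the series input of stage 2, R3 + R4 = 42.21 kΩ.
Effective lower resistance at A: R2 ‖ 42.21 = 20.02 kΩ.
V_A = 40.3 × 20.02/(5.54 + 20.02) = 31.57 mV.
Stage 2 is unloaded, so V_B = V_A · R4/(R3+R4) = 31.57 × 2.11/42.21 = 1.578 mV.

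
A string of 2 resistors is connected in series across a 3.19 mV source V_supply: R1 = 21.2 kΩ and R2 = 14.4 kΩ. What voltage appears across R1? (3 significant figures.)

Series total: ΣR = 21.2 + 14.4 = 35.60 kΩ.
By the voltage-divider rule, V = 3.19 × 21.20/35.60 = 1.900 mV.

V ≈ 1.90 mV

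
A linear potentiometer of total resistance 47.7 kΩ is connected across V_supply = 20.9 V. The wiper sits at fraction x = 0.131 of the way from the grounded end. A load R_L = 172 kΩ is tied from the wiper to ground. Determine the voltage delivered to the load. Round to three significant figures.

The pot divides into 41.45 kΩ above the wiper and 6.249 kΩ below.
Lower segment in parallel with the load: 6.249 ‖ 172 = 6.030 kΩ.
V_out = 20.9 × 6.030/(41.45 + 6.030) = 2.654 V.
(Unloaded: V_out = x·V_supply = 2.74 V.)

V_out ≈ 2.65 V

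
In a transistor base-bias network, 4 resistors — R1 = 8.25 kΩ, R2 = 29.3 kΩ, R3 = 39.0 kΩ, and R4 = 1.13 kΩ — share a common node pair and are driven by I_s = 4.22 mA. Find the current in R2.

I ≈ 0.135 mA

Conductances: ΣG = 1/8.25 + 1/29.3 + 1/39.0 + 1/1.13 = 1.066 (1/kΩ).
Current divider: I(R2) = I_s · G_k/ΣG = 4.22 × (0.03413/1.066) = 4.22 × 0.03202 = 0.1351 mA.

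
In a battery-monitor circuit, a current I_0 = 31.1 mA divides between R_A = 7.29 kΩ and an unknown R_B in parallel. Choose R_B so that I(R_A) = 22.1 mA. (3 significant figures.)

R_B ≈ 17.9 kΩ

The fraction through R_A equals R_B/(R_A+R_B).
22.1/31.1 = R_B/(R_A + R_B) → R_B = R_A · (0.7106)/(1 − 0.7106) = 7.29 × 2.456 = 17.90 kΩ.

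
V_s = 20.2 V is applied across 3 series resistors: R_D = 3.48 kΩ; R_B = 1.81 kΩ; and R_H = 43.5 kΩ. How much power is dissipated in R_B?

P ≈ 0.310 mW

ΣR = 48.79 kΩ → I = 20.2/48.79 = 0.4140 mA.
V(R_B) = I·R = 0.7494 V; P = V·I = 0.7494 × 0.4140 = 0.3103 mW.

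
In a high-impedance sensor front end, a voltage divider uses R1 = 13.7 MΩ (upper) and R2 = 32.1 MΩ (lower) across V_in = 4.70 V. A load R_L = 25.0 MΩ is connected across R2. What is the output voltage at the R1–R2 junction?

V_out ≈ 2.38 V

R2 ‖ R_L = (32.1 × 25.0)/(32.1 + 25.0) = 14.05 MΩ.
Now apply the divider: V_out = 4.70 × 0.5064 = 2.380 V.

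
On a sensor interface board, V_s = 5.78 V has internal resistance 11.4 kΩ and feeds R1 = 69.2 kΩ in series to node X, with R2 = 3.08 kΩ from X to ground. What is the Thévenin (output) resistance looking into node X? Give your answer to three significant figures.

R_th ≈ 2.97 kΩ

R1' = 11.4 + 69.2 = 80.60 kΩ (source resistance + R1).
Zeroing V_s shorts the top of R1' to ground, so R_th = R1' ‖ R2 = 2.967 kΩ.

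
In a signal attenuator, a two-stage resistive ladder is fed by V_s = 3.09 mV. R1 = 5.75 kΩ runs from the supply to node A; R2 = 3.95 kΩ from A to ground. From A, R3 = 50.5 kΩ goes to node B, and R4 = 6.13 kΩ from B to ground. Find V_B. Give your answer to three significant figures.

Looking into the second stage from A: R3 + R4 = 56.63 kΩ appears in parallel with R2.
R2 ‖ (R3+R4) = 3.692 kΩ.
V_A = 3.09 × 3.692/(5.75 + 3.692) = 1.208 mV.
Stage 2 is unloaded, so V_B = V_A · R4/(R3+R4) = 1.208 × 6.13/56.63 = 0.1308 mV.

V_B ≈ 0.131 mV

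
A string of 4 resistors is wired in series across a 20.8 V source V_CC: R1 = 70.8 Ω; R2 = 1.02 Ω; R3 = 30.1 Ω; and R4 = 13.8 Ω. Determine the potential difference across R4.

V ≈ 2.48 V

Total series resistance ΣR = 70.8 + 1.02 + 30.1 + 13.8 = 115.7 Ω.
By the voltage-divider rule, V = 20.8 × 13.80/115.7 = 2.480 V.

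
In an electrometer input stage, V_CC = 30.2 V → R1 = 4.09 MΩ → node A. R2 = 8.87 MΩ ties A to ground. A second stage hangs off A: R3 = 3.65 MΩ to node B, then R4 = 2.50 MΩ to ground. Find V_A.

V_A ≈ 14.2 V

Looking into the second stage from A: R3 + R4 = 6.150 MΩ appears in parallel with R2.
R2 ‖ (R3+R4) = 3.632 MΩ.
First divider: V_A = V_CC · 3.632/(4.09 + 3.632) = 14.20 V.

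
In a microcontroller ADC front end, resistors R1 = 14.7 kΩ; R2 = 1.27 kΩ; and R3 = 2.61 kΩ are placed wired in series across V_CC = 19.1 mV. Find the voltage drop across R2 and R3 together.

V ≈ 3.99 mV

ΣR = 14.7 + 1.27 + 2.61 = 18.58 kΩ.
R_{R2..R3} = 1.27 + 2.61 = 3.880 kΩ.
By the voltage-divider rule, V = 19.1 × 3.880/18.58 = 3.989 mV.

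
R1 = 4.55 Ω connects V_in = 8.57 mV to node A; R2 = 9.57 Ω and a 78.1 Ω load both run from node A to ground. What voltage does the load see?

The load sits in parallel with R2, giving an effective lower resistance R2' = R2·R_L/(R2+R_L) = 8.525 Ω.
Voltage divider with the loaded lower leg: V_out = 8.57 × 8.525/(4.55 + 8.525) = 8.57 × 0.6520 = 5.588 mV.

V_out ≈ 5.59 mV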